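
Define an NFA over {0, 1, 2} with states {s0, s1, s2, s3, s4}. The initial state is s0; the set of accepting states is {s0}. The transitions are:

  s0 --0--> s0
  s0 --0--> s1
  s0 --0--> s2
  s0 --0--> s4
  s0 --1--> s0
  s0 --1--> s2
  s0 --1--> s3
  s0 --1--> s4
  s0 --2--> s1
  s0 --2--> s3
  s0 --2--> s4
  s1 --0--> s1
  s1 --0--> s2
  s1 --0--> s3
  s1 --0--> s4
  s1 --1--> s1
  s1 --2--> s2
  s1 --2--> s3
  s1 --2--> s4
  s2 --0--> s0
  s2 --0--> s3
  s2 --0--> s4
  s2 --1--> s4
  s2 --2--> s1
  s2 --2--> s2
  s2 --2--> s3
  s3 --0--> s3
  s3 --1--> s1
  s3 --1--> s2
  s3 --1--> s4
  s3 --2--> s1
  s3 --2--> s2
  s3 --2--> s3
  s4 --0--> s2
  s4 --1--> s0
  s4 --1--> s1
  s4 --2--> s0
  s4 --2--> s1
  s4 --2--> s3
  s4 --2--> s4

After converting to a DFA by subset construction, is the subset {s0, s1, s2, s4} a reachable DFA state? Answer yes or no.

yes

Start state of the DFA: {s0}.
{s0} --0--> {s0, s1, s2, s4}  [new]
{s0} --1--> {s0, s2, s3, s4}  [new]
{s0} --2--> {s1, s3, s4}  [new]
{s0, s1, s2, s4} --0--> {s0, s1, s2, s3, s4}  [new]
{s0, s1, s2, s4} --1--> {s0, s1, s2, s3, s4}  [seen]
{s0, s1, s2, s4} --2--> {s0, s1, s2, s3, s4}  [seen]
{s0, s2, s3, s4} --0--> {s0, s1, s2, s3, s4}  [seen]
{s0, s2, s3, s4} --1--> {s0, s1, s2, s3, s4}  [seen]
{s0, s2, s3, s4} --2--> {s0, s1, s2, s3, s4}  [seen]
{s1, s3, s4} --0--> {s1, s2, s3, s4}  [new]
{s1, s3, s4} --1--> {s0, s1, s2, s4}  [seen]
{s1, s3, s4} --2--> {s0, s1, s2, s3, s4}  [seen]
{s0, s1, s2, s3, s4} --0--> {s0, s1, s2, s3, s4}  [seen]
{s0, s1, s2, s3, s4} --1--> {s0, s1, s2, s3, s4}  [seen]
{s0, s1, s2, s3, s4} --2--> {s0, s1, s2, s3, s4}  [seen]
{s1, s2, s3, s4} --0--> {s0, s1, s2, s3, s4}  [seen]
{s1, s2, s3, s4} --1--> {s0, s1, s2, s4}  [seen]
{s1, s2, s3, s4} --2--> {s0, s1, s2, s3, s4}  [seen]
Reachable DFA states: {s0}, {s0, s1, s2, s4}, {s0, s2, s3, s4}, {s1, s3, s4}, {s0, s1, s2, s3, s4}, {s1, s2, s3, s4}.
{s0, s1, s2, s4} is among them.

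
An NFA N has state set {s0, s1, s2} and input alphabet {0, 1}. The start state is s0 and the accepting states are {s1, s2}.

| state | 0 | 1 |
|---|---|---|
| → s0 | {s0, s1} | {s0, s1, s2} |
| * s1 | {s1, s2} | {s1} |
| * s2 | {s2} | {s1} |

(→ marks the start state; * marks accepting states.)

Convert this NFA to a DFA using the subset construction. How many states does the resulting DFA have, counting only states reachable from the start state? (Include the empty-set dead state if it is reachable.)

3

Start state of the DFA: {s0}.
{s0} --0--> {s0, s1}  [new]
{s0} --1--> {s0, s1, s2}  [new]
{s0, s1} --0--> {s0, s1, s2}  [seen]
{s0, s1} --1--> {s0, s1, s2}  [seen]
{s0, s1, s2} --0--> {s0, s1, s2}  [seen]
{s0, s1, s2} --1--> {s0, s1, s2}  [seen]
Reachable DFA states: {s0}, {s0, s1}, {s0, s1, s2}.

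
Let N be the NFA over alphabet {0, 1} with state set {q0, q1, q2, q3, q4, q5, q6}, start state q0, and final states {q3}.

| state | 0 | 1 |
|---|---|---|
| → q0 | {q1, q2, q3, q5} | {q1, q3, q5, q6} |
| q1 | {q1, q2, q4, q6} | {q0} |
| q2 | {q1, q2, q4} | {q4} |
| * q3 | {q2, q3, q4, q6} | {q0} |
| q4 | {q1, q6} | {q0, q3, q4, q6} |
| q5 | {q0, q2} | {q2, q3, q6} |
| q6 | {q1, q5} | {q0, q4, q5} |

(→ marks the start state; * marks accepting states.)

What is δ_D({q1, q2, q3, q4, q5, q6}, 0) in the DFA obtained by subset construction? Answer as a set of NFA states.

{q0, q1, q2, q3, q4, q5, q6}

δ(q1,0) = {q1, q2, q4, q6}; δ(q2,0) = {q1, q2, q4}; δ(q3,0) = {q2, q3, q4, q6}; δ(q4,0) = {q1, q6}; δ(q5,0) = {q0, q2}; δ(q6,0) = {q1, q5}.
Union: {q0, q1, q2, q3, q4, q5, q6}.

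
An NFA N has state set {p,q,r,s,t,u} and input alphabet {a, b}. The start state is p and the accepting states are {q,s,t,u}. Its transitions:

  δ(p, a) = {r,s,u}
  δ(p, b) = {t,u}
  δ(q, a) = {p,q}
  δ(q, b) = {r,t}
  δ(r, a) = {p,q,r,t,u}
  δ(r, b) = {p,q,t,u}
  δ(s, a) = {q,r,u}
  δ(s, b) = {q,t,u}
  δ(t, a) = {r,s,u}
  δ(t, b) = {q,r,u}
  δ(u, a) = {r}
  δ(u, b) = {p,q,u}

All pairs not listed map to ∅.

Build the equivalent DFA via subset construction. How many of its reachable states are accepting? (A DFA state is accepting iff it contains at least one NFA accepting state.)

Start state of the DFA: {p}.
{p} --a--> {r,s,u}  [new]
{p} --b--> {t,u}  [new]
{r,s,u} --a--> {p,q,r,t,u}  [new]
{r,s,u} --b--> {p,q,t,u}  [new]
{t,u} --a--> {r,s,u}  [seen]
{t,u} --b--> {p,q,r,u}  [new]
{p,q,r,t,u} --a--> {p,q,r,s,t,u}  [new]
{p,q,r,t,u} --b--> {p,q,r,t,u}  [seen]
{p,q,t,u} --a--> {p,q,r,s,u}  [new]
{p,q,t,u} --b--> {p,q,r,t,u}  [seen]
{p,q,r,u} --a--> {p,q,r,s,t,u}  [seen]
{p,q,r,u} --b--> {p,q,r,t,u}  [seen]
{p,q,r,s,t,u} --a--> {p,q,r,s,t,u}  [seen]
{p,q,r,s,t,u} --b--> {p,q,r,t,u}  [seen]
{p,q,r,s,u} --a--> {p,q,r,s,t,u}  [seen]
{p,q,r,s,u} --b--> {p,q,r,t,u}  [seen]
Reachable DFA states: {p}, {r,s,u}, {t,u}, {p,q,r,t,u}, {p,q,t,u}, {p,q,r,u}, {p,q,r,s,t,u}, {p,q,r,s,u}.
Accepting DFA states (contain an NFA accepting state): {r,s,u}, {t,u}, {p,q,r,t,u}, {p,q,t,u}, {p,q,r,u}, {p,q,r,s,t,u}, {p,q,r,s,u}.

7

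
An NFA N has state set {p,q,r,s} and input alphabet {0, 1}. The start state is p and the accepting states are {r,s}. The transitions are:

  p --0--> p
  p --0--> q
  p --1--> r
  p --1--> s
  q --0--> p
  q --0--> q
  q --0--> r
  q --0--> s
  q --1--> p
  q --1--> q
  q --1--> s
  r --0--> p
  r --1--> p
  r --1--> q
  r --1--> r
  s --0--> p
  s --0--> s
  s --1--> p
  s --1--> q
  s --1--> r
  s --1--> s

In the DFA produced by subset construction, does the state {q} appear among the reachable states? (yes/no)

Start state of the DFA: {p}.
{p} --0--> {p,q}  [new]
{p} --1--> {r,s}  [new]
{p,q} --0--> {p,q,r,s}  [new]
{p,q} --1--> {p,q,r,s}  [seen]
{r,s} --0--> {p,s}  [new]
{r,s} --1--> {p,q,r,s}  [seen]
{p,q,r,s} --0--> {p,q,r,s}  [seen]
{p,q,r,s} --1--> {p,q,r,s}  [seen]
{p,s} --0--> {p,q,s}  [new]
{p,s} --1--> {p,q,r,s}  [seen]
{p,q,s} --0--> {p,q,r,s}  [seen]
{p,q,s} --1--> {p,q,r,s}  [seen]
Reachable DFA states: {p}, {p,q}, {r,s}, {p,q,r,s}, {p,s}, {p,q,s}.
{q} is not among them.

no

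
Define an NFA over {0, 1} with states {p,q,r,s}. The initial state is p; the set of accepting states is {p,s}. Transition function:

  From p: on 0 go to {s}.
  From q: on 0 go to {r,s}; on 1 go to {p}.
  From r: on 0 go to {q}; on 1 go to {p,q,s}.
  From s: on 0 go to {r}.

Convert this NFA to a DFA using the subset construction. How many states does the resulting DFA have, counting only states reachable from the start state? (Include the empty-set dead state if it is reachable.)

9

Start state of the DFA: {p}.
{p} --0--> {s}  [new]
{p} --1--> ∅  [new]
{s} --0--> {r}  [new]
{s} --1--> ∅  [seen]
∅ --0--> ∅  [seen]
∅ --1--> ∅  [seen]
{r} --0--> {q}  [new]
{r} --1--> {p,q,s}  [new]
{q} --0--> {r,s}  [new]
{q} --1--> {p}  [seen]
{p,q,s} --0--> {r,s}  [seen]
{p,q,s} --1--> {p}  [seen]
{r,s} --0--> {q,r}  [new]
{r,s} --1--> {p,q,s}  [seen]
{q,r} --0--> {q,r,s}  [new]
{q,r} --1--> {p,q,s}  [seen]
{q,r,s} --0--> {q,r,s}  [seen]
{q,r,s} --1--> {p,q,s}  [seen]
Reachable DFA states: {p}, {s}, ∅, {r}, {q}, {p,q,s}, {r,s}, {q,r}, {q,r,s}.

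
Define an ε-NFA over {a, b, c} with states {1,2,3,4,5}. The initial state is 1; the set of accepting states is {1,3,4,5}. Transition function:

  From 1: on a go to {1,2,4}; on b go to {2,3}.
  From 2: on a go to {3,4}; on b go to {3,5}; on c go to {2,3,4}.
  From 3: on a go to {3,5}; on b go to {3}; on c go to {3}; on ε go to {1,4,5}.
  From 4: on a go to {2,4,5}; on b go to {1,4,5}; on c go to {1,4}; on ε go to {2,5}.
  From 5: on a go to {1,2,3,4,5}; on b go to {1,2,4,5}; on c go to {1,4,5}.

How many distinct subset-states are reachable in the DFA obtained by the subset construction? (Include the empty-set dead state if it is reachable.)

4

Start state of the DFA: {1} (ε-closure of the NFA start).
{1} --a--> {1,2,4,5}  [new]
{1} --b--> {1,2,3,4,5}  [new]
{1} --c--> ∅  [new]
{1,2,4,5} --a--> {1,2,3,4,5}  [seen]
{1,2,4,5} --b--> {1,2,3,4,5}  [seen]
{1,2,4,5} --c--> {1,2,3,4,5}  [seen]
{1,2,3,4,5} --a--> {1,2,3,4,5}  [seen]
{1,2,3,4,5} --b--> {1,2,3,4,5}  [seen]
{1,2,3,4,5} --c--> {1,2,3,4,5}  [seen]
∅ --a--> ∅  [seen]
∅ --b--> ∅  [seen]
∅ --c--> ∅  [seen]
Reachable DFA states: {1}, {1,2,4,5}, {1,2,3,4,5}, ∅.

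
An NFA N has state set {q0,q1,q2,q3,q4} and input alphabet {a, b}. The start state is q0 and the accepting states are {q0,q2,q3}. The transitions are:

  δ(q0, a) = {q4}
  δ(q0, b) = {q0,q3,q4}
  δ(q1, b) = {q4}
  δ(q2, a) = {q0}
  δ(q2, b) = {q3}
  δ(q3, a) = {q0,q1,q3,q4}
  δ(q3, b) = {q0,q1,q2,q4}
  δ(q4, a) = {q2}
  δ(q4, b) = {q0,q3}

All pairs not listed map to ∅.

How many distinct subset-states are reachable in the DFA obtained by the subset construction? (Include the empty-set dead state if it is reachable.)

10

Start state of the DFA: {q0}.
{q0} --a--> {q4}  [new]
{q0} --b--> {q0,q3,q4}  [new]
{q4} --a--> {q2}  [new]
{q4} --b--> {q0,q3}  [new]
{q0,q3,q4} --a--> {q0,q1,q2,q3,q4}  [new]
{q0,q3,q4} --b--> {q0,q1,q2,q3,q4}  [seen]
{q2} --a--> {q0}  [seen]
{q2} --b--> {q3}  [new]
{q0,q3} --a--> {q0,q1,q3,q4}  [new]
{q0,q3} --b--> {q0,q1,q2,q3,q4}  [seen]
{q0,q1,q2,q3,q4} --a--> {q0,q1,q2,q3,q4}  [seen]
{q0,q1,q2,q3,q4} --b--> {q0,q1,q2,q3,q4}  [seen]
{q3} --a--> {q0,q1,q3,q4}  [seen]
{q3} --b--> {q0,q1,q2,q4}  [new]
{q0,q1,q3,q4} --a--> {q0,q1,q2,q3,q4}  [seen]
{q0,q1,q3,q4} --b--> {q0,q1,q2,q3,q4}  [seen]
{q0,q1,q2,q4} --a--> {q0,q2,q4}  [new]
{q0,q1,q2,q4} --b--> {q0,q3,q4}  [seen]
{q0,q2,q4} --a--> {q0,q2,q4}  [seen]
{q0,q2,q4} --b--> {q0,q3,q4}  [seen]
Reachable DFA states: {q0}, {q4}, {q0,q3,q4}, {q2}, {q0,q3}, {q0,q1,q2,q3,q4}, {q3}, {q0,q1,q3,q4}, {q0,q1,q2,q4}, {q0,q2,q4}.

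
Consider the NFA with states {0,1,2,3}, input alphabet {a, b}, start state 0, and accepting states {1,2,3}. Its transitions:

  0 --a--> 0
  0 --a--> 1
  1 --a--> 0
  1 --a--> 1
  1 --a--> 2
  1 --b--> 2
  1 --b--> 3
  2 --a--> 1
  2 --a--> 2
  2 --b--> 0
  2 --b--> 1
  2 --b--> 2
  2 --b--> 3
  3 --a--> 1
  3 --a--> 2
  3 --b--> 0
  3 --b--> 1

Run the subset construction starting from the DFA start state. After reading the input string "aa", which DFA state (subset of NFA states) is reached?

{0,1,2}

Start: {0}.
δ(0,a) = {0,1}.
Union: {0,1}.
After a: {0,1}.
δ(0,a) = {0,1}; δ(1,a) = {0,1,2}.
Union: {0,1,2}.
After a: {0,1,2}.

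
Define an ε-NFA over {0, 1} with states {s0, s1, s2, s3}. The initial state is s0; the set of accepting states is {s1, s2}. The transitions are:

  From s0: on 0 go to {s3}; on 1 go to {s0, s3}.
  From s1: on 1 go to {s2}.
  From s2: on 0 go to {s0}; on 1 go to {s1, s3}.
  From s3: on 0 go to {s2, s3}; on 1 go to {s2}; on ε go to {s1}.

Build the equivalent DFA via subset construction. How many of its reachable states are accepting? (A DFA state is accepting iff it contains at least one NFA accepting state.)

Start state of the DFA: {s0} (ε-closure of the NFA start).
{s0} --0--> {s1, s3}  [new]
{s0} --1--> {s0, s1, s3}  [new]
{s1, s3} --0--> {s1, s2, s3}  [new]
{s1, s3} --1--> {s2}  [new]
{s0, s1, s3} --0--> {s1, s2, s3}  [seen]
{s0, s1, s3} --1--> {s0, s1, s2, s3}  [new]
{s1, s2, s3} --0--> {s0, s1, s2, s3}  [seen]
{s1, s2, s3} --1--> {s1, s2, s3}  [seen]
{s2} --0--> {s0}  [seen]
{s2} --1--> {s1, s3}  [seen]
{s0, s1, s2, s3} --0--> {s0, s1, s2, s3}  [seen]
{s0, s1, s2, s3} --1--> {s0, s1, s2, s3}  [seen]
Reachable DFA states: {s0}, {s1, s3}, {s0, s1, s3}, {s1, s2, s3}, {s2}, {s0, s1, s2, s3}.
Accepting DFA states (contain an NFA accepting state): {s1, s3}, {s0, s1, s3}, {s1, s2, s3}, {s2}, {s0, s1, s2, s3}.

5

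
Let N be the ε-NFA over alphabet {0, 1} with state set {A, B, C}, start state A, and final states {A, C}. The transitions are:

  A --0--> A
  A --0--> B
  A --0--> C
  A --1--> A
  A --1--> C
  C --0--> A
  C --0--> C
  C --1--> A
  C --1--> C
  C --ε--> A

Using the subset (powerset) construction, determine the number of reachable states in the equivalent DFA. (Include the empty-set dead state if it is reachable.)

Start state of the DFA: {A} (ε-closure of the NFA start).
{A} --0--> {A, B, C}  [new]
{A} --1--> {A, C}  [new]
{A, B, C} --0--> {A, B, C}  [seen]
{A, B, C} --1--> {A, C}  [seen]
{A, C} --0--> {A, B, C}  [seen]
{A, C} --1--> {A, C}  [seen]
Reachable DFA states: {A}, {A, B, C}, {A, C}.

3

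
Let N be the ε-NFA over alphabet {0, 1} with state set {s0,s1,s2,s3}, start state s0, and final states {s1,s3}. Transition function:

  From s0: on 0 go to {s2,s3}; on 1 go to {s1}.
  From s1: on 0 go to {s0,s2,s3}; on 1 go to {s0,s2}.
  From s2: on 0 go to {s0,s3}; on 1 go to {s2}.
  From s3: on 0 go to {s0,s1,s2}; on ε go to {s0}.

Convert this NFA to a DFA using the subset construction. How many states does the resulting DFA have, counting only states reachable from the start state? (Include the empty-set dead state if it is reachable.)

Start state of the DFA: {s0} (ε-closure of the NFA start).
{s0} --0--> {s0,s2,s3}  [new]
{s0} --1--> {s1}  [new]
{s0,s2,s3} --0--> {s0,s1,s2,s3}  [new]
{s0,s2,s3} --1--> {s1,s2}  [new]
{s1} --0--> {s0,s2,s3}  [seen]
{s1} --1--> {s0,s2}  [new]
{s0,s1,s2,s3} --0--> {s0,s1,s2,s3}  [seen]
{s0,s1,s2,s3} --1--> {s0,s1,s2}  [new]
{s1,s2} --0--> {s0,s2,s3}  [seen]
{s1,s2} --1--> {s0,s2}  [seen]
{s0,s2} --0--> {s0,s2,s3}  [seen]
{s0,s2} --1--> {s1,s2}  [seen]
{s0,s1,s2} --0--> {s0,s2,s3}  [seen]
{s0,s1,s2} --1--> {s0,s1,s2}  [seen]
Reachable DFA states: {s0}, {s0,s2,s3}, {s1}, {s0,s1,s2,s3}, {s1,s2}, {s0,s2}, {s0,s1,s2}.

7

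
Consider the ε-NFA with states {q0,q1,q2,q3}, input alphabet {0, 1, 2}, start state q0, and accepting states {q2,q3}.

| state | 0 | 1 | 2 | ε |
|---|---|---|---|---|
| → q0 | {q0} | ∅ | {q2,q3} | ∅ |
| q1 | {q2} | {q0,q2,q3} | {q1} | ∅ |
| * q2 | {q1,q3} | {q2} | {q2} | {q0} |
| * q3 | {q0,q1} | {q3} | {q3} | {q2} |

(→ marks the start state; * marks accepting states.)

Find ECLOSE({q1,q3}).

{q0,q1,q2,q3}

Begin with {q1,q3}.
q3 →ε {q2}; add q2.
q2 →ε {q0}; add q0.
ε-closure = {q0,q1,q2,q3}.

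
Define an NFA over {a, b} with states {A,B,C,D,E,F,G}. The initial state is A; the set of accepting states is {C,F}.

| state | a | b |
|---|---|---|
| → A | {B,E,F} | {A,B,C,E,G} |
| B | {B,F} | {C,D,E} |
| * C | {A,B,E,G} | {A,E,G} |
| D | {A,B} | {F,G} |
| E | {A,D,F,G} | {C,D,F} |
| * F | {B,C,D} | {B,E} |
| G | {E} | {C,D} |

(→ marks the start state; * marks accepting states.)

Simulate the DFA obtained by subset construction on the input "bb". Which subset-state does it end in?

Start: {A}.
δ(A,b) = {A,B,C,E,G}.
Union: {A,B,C,E,G}.
After b: {A,B,C,E,G}.
δ(A,b) = {A,B,C,E,G}; δ(B,b) = {C,D,E}; δ(C,b) = {A,E,G}; δ(E,b) = {C,D,F}; δ(G,b) = {C,D}.
Union: {A,B,C,D,E,F,G}.
After b: {A,B,C,D,E,F,G}.

{A,B,C,D,E,F,G}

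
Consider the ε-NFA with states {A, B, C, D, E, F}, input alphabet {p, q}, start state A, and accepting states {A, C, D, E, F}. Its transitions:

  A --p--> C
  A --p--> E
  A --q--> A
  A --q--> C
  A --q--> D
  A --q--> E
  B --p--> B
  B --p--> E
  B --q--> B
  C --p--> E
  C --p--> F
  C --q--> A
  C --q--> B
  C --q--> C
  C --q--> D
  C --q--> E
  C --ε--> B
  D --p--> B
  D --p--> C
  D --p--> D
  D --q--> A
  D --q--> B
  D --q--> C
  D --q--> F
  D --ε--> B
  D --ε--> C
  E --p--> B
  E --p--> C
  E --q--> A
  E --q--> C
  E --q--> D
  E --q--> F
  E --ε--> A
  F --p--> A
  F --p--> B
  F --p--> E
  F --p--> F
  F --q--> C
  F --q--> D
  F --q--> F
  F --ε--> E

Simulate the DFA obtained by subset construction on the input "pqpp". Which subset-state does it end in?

{A, B, C, D, E, F}

Start: {A}.
δ(A,p) = {C, E}.
Union: {C, E}.
ε-closure gives {A, B, C, E}.
After p: {A, B, C, E}.
δ(A,q) = {A, C, D, E}; δ(B,q) = {B}; δ(C,q) = {A, B, C, D, E}; δ(E,q) = {A, C, D, F}.
Union: {A, B, C, D, E, F}.
After q: {A, B, C, D, E, F}.
δ(A,p) = {C, E}; δ(B,p) = {B, E}; δ(C,p) = {E, F}; δ(D,p) = {B, C, D}; δ(E,p) = {B, C}; δ(F,p) = {A, B, E, F}.
Union: {A, B, C, D, E, F}.
After p: {A, B, C, D, E, F}.
δ(A,p) = {C, E}; δ(B,p) = {B, E}; δ(C,p) = {E, F}; δ(D,p) = {B, C, D}; δ(E,p) = {B, C}; δ(F,p) = {A, B, E, F}.
Union: {A, B, C, D, E, F}.
After p: {A, B, C, D, E, F}.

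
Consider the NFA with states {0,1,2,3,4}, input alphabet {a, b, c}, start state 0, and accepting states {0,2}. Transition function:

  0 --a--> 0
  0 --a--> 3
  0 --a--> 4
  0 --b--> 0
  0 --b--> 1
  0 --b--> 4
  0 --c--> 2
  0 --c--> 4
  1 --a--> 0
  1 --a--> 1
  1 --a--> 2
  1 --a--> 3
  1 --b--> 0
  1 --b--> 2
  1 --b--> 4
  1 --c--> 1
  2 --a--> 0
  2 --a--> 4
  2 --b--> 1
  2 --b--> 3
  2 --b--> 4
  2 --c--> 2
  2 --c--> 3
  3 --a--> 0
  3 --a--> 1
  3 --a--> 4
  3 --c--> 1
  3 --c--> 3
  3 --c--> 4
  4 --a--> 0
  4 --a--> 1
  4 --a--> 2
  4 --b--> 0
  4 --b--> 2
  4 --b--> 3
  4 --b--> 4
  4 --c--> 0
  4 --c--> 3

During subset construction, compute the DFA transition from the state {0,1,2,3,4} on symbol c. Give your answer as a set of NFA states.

{0,1,2,3,4}

δ(0,c) = {2,4}; δ(1,c) = {1}; δ(2,c) = {2,3}; δ(3,c) = {1,3,4}; δ(4,c) = {0,3}.
Union: {0,1,2,3,4}.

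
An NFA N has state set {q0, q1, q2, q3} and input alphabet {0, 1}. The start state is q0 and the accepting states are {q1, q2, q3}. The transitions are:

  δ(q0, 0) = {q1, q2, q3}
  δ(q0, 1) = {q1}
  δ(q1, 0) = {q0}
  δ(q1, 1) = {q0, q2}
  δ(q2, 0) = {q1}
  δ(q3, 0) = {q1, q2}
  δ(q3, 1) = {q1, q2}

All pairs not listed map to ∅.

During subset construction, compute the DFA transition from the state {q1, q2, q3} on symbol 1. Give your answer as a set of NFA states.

δ(q1,1) = {q0, q2}; δ(q2,1) = ∅; δ(q3,1) = {q1, q2}.
Union: {q0, q1, q2}.

{q0, q1, q2}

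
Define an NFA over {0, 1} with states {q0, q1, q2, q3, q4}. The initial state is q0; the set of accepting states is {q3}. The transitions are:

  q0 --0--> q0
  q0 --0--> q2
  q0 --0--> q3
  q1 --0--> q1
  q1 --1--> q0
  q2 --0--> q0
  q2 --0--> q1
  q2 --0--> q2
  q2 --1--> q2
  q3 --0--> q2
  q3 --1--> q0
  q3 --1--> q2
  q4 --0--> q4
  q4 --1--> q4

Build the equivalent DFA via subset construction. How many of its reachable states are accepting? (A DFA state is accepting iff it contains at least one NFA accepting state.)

2

Start state of the DFA: {q0}.
{q0} --0--> {q0, q2, q3}  [new]
{q0} --1--> ∅  [new]
{q0, q2, q3} --0--> {q0, q1, q2, q3}  [new]
{q0, q2, q3} --1--> {q0, q2}  [new]
∅ --0--> ∅  [seen]
∅ --1--> ∅  [seen]
{q0, q1, q2, q3} --0--> {q0, q1, q2, q3}  [seen]
{q0, q1, q2, q3} --1--> {q0, q2}  [seen]
{q0, q2} --0--> {q0, q1, q2, q3}  [seen]
{q0, q2} --1--> {q2}  [new]
{q2} --0--> {q0, q1, q2}  [new]
{q2} --1--> {q2}  [seen]
{q0, q1, q2} --0--> {q0, q1, q2, q3}  [seen]
{q0, q1, q2} --1--> {q0, q2}  [seen]
Reachable DFA states: {q0}, {q0, q2, q3}, ∅, {q0, q1, q2, q3}, {q0, q2}, {q2}, {q0, q1, q2}.
Accepting DFA states (contain an NFA accepting state): {q0, q2, q3}, {q0, q1, q2, q3}.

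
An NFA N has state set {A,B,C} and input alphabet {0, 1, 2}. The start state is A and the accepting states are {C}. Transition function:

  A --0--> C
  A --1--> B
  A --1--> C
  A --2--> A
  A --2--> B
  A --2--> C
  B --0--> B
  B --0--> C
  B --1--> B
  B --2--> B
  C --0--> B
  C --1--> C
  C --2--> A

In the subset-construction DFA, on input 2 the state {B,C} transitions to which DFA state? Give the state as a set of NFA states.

{A,B}

δ(B,2) = {B}; δ(C,2) = {A}.
Union: {A,B}.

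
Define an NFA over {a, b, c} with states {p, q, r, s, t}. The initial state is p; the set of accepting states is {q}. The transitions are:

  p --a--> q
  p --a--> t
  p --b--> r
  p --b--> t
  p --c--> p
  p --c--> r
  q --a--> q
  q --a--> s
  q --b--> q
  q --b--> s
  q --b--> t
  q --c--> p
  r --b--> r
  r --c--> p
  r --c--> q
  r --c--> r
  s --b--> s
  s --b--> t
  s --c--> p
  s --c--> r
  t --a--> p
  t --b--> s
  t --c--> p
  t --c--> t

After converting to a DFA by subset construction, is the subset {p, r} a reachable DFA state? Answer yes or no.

Start state of the DFA: {p}.
{p} --a--> {q, t}  [new]
{p} --b--> {r, t}  [new]
{p} --c--> {p, r}  [new]
{q, t} --a--> {p, q, s}  [new]
{q, t} --b--> {q, s, t}  [new]
{q, t} --c--> {p, t}  [new]
{r, t} --a--> {p}  [seen]
{r, t} --b--> {r, s}  [new]
{r, t} --c--> {p, q, r, t}  [new]
{p, r} --a--> {q, t}  [seen]
{p, r} --b--> {r, t}  [seen]
{p, r} --c--> {p, q, r}  [new]
{p, q, s} --a--> {q, s, t}  [seen]
{p, q, s} --b--> {q, r, s, t}  [new]
{p, q, s} --c--> {p, r}  [seen]
{q, s, t} --a--> {p, q, s}  [seen]
{q, s, t} --b--> {q, s, t}  [seen]
{q, s, t} --c--> {p, r, t}  [new]
{p, t} --a--> {p, q, t}  [new]
{p, t} --b--> {r, s, t}  [new]
{p, t} --c--> {p, r, t}  [seen]
{r, s} --a--> ∅  [new]
{r, s} --b--> {r, s, t}  [seen]
{r, s} --c--> {p, q, r}  [seen]
{p, q, r, t} --a--> {p, q, s, t}  [new]
{p, q, r, t} --b--> {q, r, s, t}  [seen]
{p, q, r, t} --c--> {p, q, r, t}  [seen]
{p, q, r} --a--> {q, s, t}  [seen]
{p, q, r} --b--> {q, r, s, t}  [seen]
{p, q, r} --c--> {p, q, r}  [seen]
{q, r, s, t} --a--> {p, q, s}  [seen]
{q, r, s, t} --b--> {q, r, s, t}  [seen]
{q, r, s, t} --c--> {p, q, r, t}  [seen]
{p, r, t} --a--> {p, q, t}  [seen]
{p, r, t} --b--> {r, s, t}  [seen]
{p, r, t} --c--> {p, q, r, t}  [seen]
{p, q, t} --a--> {p, q, s, t}  [seen]
{p, q, t} --b--> {q, r, s, t}  [seen]
{p, q, t} --c--> {p, r, t}  [seen]
{r, s, t} --a--> {p}  [seen]
{r, s, t} --b--> {r, s, t}  [seen]
{r, s, t} --c--> {p, q, r, t}  [seen]
∅ --a--> ∅  [seen]
∅ --b--> ∅  [seen]
∅ --c--> ∅  [seen]
{p, q, s, t} --a--> {p, q, s, t}  [seen]
{p, q, s, t} --b--> {q, r, s, t}  [seen]
{p, q, s, t} --c--> {p, r, t}  [seen]
Reachable DFA states: {p}, {q, t}, {r, t}, {p, r}, {p, q, s}, {q, s, t}, {p, t}, {r, s}, {p, q, r, t}, {p, q, r}, {q, r, s, t}, {p, r, t}, {p, q, t}, {r, s, t}, ∅, {p, q, s, t}.
{p, r} is among them.

yes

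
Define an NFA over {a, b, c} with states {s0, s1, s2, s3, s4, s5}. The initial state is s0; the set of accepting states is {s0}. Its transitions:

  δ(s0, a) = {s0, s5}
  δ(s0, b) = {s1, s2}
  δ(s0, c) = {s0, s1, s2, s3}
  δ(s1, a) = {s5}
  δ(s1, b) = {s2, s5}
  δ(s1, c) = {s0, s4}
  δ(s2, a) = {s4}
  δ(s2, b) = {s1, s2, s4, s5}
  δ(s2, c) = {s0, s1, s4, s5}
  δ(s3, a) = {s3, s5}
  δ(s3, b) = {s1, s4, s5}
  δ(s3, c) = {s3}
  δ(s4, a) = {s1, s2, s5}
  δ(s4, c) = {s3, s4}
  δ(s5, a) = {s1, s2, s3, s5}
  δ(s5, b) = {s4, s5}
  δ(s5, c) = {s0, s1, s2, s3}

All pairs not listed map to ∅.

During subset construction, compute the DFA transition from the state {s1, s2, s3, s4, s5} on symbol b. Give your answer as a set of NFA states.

δ(s1,b) = {s2, s5}; δ(s2,b) = {s1, s2, s4, s5}; δ(s3,b) = {s1, s4, s5}; δ(s4,b) = ∅; δ(s5,b) = {s4, s5}.
Union: {s1, s2, s4, s5}.

{s1, s2, s4, s5}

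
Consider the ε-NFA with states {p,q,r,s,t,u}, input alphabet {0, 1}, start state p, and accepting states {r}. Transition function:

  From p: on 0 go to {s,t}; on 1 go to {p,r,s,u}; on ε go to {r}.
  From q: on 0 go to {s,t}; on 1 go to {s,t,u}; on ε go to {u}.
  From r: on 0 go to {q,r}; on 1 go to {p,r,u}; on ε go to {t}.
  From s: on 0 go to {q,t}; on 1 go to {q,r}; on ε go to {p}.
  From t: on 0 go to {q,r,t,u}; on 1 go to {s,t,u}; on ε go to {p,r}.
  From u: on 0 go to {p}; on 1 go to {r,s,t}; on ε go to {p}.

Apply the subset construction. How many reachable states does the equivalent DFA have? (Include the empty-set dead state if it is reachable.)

Start state of the DFA: {p,r,t} (ε-closure of the NFA start).
{p,r,t} --0--> {p,q,r,s,t,u}  [new]
{p,r,t} --1--> {p,r,s,t,u}  [new]
{p,q,r,s,t,u} --0--> {p,q,r,s,t,u}  [seen]
{p,q,r,s,t,u} --1--> {p,q,r,s,t,u}  [seen]
{p,r,s,t,u} --0--> {p,q,r,s,t,u}  [seen]
{p,r,s,t,u} --1--> {p,q,r,s,t,u}  [seen]
Reachable DFA states: {p,r,t}, {p,q,r,s,t,u}, {p,r,s,t,u}.

3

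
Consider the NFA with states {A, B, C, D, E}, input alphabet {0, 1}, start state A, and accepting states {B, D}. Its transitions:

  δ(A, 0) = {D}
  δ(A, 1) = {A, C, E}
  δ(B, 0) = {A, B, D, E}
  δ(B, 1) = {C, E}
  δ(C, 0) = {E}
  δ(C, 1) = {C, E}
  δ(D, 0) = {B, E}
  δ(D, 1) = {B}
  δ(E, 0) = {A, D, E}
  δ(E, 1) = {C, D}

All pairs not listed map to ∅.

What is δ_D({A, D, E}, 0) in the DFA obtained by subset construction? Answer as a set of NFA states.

{A, B, D, E}

δ(A,0) = {D}; δ(D,0) = {B, E}; δ(E,0) = {A, D, E}.
Union: {A, B, D, E}.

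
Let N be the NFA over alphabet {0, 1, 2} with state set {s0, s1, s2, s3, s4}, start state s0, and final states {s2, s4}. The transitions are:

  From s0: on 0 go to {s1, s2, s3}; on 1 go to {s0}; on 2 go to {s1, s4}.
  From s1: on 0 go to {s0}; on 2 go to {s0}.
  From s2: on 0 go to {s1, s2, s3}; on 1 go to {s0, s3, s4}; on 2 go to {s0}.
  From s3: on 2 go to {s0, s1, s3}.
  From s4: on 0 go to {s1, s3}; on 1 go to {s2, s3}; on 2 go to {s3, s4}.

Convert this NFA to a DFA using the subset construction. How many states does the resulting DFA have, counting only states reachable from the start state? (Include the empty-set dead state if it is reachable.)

Start state of the DFA: {s0}.
{s0} --0--> {s1, s2, s3}  [new]
{s0} --1--> {s0}  [seen]
{s0} --2--> {s1, s4}  [new]
{s1, s2, s3} --0--> {s0, s1, s2, s3}  [new]
{s1, s2, s3} --1--> {s0, s3, s4}  [new]
{s1, s2, s3} --2--> {s0, s1, s3}  [new]
{s1, s4} --0--> {s0, s1, s3}  [seen]
{s1, s4} --1--> {s2, s3}  [new]
{s1, s4} --2--> {s0, s3, s4}  [seen]
{s0, s1, s2, s3} --0--> {s0, s1, s2, s3}  [seen]
{s0, s1, s2, s3} --1--> {s0, s3, s4}  [seen]
{s0, s1, s2, s3} --2--> {s0, s1, s3, s4}  [new]
{s0, s3, s4} --0--> {s1, s2, s3}  [seen]
{s0, s3, s4} --1--> {s0, s2, s3}  [new]
{s0, s3, s4} --2--> {s0, s1, s3, s4}  [seen]
{s0, s1, s3} --0--> {s0, s1, s2, s3}  [seen]
{s0, s1, s3} --1--> {s0}  [seen]
{s0, s1, s3} --2--> {s0, s1, s3, s4}  [seen]
{s2, s3} --0--> {s1, s2, s3}  [seen]
{s2, s3} --1--> {s0, s3, s4}  [seen]
{s2, s3} --2--> {s0, s1, s3}  [seen]
{s0, s1, s3, s4} --0--> {s0, s1, s2, s3}  [seen]
{s0, s1, s3, s4} --1--> {s0, s2, s3}  [seen]
{s0, s1, s3, s4} --2--> {s0, s1, s3, s4}  [seen]
{s0, s2, s3} --0--> {s1, s2, s3}  [seen]
{s0, s2, s3} --1--> {s0, s3, s4}  [seen]
{s0, s2, s3} --2--> {s0, s1, s3, s4}  [seen]
Reachable DFA states: {s0}, {s1, s2, s3}, {s1, s4}, {s0, s1, s2, s3}, {s0, s3, s4}, {s0, s1, s3}, {s2, s3}, {s0, s1, s3, s4}, {s0, s2, s3}.

9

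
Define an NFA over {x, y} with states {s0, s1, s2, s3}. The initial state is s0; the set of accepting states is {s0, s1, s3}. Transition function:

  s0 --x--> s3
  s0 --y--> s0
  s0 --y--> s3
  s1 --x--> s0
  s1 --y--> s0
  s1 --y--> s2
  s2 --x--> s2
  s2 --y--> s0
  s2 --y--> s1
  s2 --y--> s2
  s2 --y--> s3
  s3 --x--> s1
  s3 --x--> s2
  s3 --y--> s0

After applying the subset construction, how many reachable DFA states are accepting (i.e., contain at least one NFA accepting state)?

10

Start state of the DFA: {s0}.
{s0} --x--> {s3}  [new]
{s0} --y--> {s0, s3}  [new]
{s3} --x--> {s1, s2}  [new]
{s3} --y--> {s0}  [seen]
{s0, s3} --x--> {s1, s2, s3}  [new]
{s0, s3} --y--> {s0, s3}  [seen]
{s1, s2} --x--> {s0, s2}  [new]
{s1, s2} --y--> {s0, s1, s2, s3}  [new]
{s1, s2, s3} --x--> {s0, s1, s2}  [new]
{s1, s2, s3} --y--> {s0, s1, s2, s3}  [seen]
{s0, s2} --x--> {s2, s3}  [new]
{s0, s2} --y--> {s0, s1, s2, s3}  [seen]
{s0, s1, s2, s3} --x--> {s0, s1, s2, s3}  [seen]
{s0, s1, s2, s3} --y--> {s0, s1, s2, s3}  [seen]
{s0, s1, s2} --x--> {s0, s2, s3}  [new]
{s0, s1, s2} --y--> {s0, s1, s2, s3}  [seen]
{s2, s3} --x--> {s1, s2}  [seen]
{s2, s3} --y--> {s0, s1, s2, s3}  [seen]
{s0, s2, s3} --x--> {s1, s2, s3}  [seen]
{s0, s2, s3} --y--> {s0, s1, s2, s3}  [seen]
Reachable DFA states: {s0}, {s3}, {s0, s3}, {s1, s2}, {s1, s2, s3}, {s0, s2}, {s0, s1, s2, s3}, {s0, s1, s2}, {s2, s3}, {s0, s2, s3}.
Accepting DFA states (contain an NFA accepting state): {s0}, {s3}, {s0, s3}, {s1, s2}, {s1, s2, s3}, {s0, s2}, {s0, s1, s2, s3}, {s0, s1, s2}, {s2, s3}, {s0, s2, s3}.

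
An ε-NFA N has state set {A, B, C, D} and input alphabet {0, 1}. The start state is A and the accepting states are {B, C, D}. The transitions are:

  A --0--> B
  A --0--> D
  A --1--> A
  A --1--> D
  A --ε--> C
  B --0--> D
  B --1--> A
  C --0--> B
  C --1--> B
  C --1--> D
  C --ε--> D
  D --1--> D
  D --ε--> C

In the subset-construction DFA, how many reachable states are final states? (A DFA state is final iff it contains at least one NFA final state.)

Start state of the DFA: {A, C, D} (ε-closure of the NFA start).
{A, C, D} --0--> {B, C, D}  [new]
{A, C, D} --1--> {A, B, C, D}  [new]
{B, C, D} --0--> {B, C, D}  [seen]
{B, C, D} --1--> {A, B, C, D}  [seen]
{A, B, C, D} --0--> {B, C, D}  [seen]
{A, B, C, D} --1--> {A, B, C, D}  [seen]
Reachable DFA states: {A, C, D}, {B, C, D}, {A, B, C, D}.
Accepting DFA states (contain an NFA accepting state): {A, C, D}, {B, C, D}, {A, B, C, D}.

3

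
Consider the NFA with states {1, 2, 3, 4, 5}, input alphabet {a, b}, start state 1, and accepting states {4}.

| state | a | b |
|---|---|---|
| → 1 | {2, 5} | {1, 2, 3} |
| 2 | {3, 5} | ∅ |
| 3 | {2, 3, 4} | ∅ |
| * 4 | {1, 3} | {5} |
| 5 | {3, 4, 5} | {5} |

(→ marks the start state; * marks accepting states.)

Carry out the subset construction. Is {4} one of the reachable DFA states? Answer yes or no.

Start state of the DFA: {1}.
{1} --a--> {2, 5}  [new]
{1} --b--> {1, 2, 3}  [new]
{2, 5} --a--> {3, 4, 5}  [new]
{2, 5} --b--> {5}  [new]
{1, 2, 3} --a--> {2, 3, 4, 5}  [new]
{1, 2, 3} --b--> {1, 2, 3}  [seen]
{3, 4, 5} --a--> {1, 2, 3, 4, 5}  [new]
{3, 4, 5} --b--> {5}  [seen]
{5} --a--> {3, 4, 5}  [seen]
{5} --b--> {5}  [seen]
{2, 3, 4, 5} --a--> {1, 2, 3, 4, 5}  [seen]
{2, 3, 4, 5} --b--> {5}  [seen]
{1, 2, 3, 4, 5} --a--> {1, 2, 3, 4, 5}  [seen]
{1, 2, 3, 4, 5} --b--> {1, 2, 3, 5}  [new]
{1, 2, 3, 5} --a--> {2, 3, 4, 5}  [seen]
{1, 2, 3, 5} --b--> {1, 2, 3, 5}  [seen]
Reachable DFA states: {1}, {2, 5}, {1, 2, 3}, {3, 4, 5}, {5}, {2, 3, 4, 5}, {1, 2, 3, 4, 5}, {1, 2, 3, 5}.
{4} is not among them.

no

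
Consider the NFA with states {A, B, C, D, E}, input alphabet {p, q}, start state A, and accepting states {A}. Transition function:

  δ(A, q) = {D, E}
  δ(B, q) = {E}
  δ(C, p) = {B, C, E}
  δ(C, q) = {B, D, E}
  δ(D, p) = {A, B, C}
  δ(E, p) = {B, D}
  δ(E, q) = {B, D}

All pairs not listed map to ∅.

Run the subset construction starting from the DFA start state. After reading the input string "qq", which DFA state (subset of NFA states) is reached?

{B, D}

Start: {A}.
δ(A,q) = {D, E}.
Union: {D, E}.
After q: {D, E}.
δ(D,q) = ∅; δ(E,q) = {B, D}.
Union: {B, D}.
After q: {B, D}.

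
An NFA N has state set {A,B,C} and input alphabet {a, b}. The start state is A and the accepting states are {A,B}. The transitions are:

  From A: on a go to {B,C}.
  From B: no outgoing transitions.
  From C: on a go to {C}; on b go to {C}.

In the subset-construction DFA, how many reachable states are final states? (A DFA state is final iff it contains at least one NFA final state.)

Start state of the DFA: {A}.
{A} --a--> {B,C}  [new]
{A} --b--> ∅  [new]
{B,C} --a--> {C}  [new]
{B,C} --b--> {C}  [seen]
∅ --a--> ∅  [seen]
∅ --b--> ∅  [seen]
{C} --a--> {C}  [seen]
{C} --b--> {C}  [seen]
Reachable DFA states: {A}, {B,C}, ∅, {C}.
Accepting DFA states (contain an NFA accepting state): {A}, {B,C}.

2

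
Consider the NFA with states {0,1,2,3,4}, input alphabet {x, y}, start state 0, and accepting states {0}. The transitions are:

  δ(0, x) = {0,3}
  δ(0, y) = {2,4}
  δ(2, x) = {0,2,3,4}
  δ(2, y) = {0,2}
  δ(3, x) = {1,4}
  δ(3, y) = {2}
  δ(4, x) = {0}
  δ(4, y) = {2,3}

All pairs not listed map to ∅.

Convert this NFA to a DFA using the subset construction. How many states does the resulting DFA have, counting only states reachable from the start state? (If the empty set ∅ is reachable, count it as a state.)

9

Start state of the DFA: {0}.
{0} --x--> {0,3}  [new]
{0} --y--> {2,4}  [new]
{0,3} --x--> {0,1,3,4}  [new]
{0,3} --y--> {2,4}  [seen]
{2,4} --x--> {0,2,3,4}  [new]
{2,4} --y--> {0,2,3}  [new]
{0,1,3,4} --x--> {0,1,3,4}  [seen]
{0,1,3,4} --y--> {2,3,4}  [new]
{0,2,3,4} --x--> {0,1,2,3,4}  [new]
{0,2,3,4} --y--> {0,2,3,4}  [seen]
{0,2,3} --x--> {0,1,2,3,4}  [seen]
{0,2,3} --y--> {0,2,4}  [new]
{2,3,4} --x--> {0,1,2,3,4}  [seen]
{2,3,4} --y--> {0,2,3}  [seen]
{0,1,2,3,4} --x--> {0,1,2,3,4}  [seen]
{0,1,2,3,4} --y--> {0,2,3,4}  [seen]
{0,2,4} --x--> {0,2,3,4}  [seen]
{0,2,4} --y--> {0,2,3,4}  [seen]
Reachable DFA states: {0}, {0,3}, {2,4}, {0,1,3,4}, {0,2,3,4}, {0,2,3}, {2,3,4}, {0,1,2,3,4}, {0,2,4}.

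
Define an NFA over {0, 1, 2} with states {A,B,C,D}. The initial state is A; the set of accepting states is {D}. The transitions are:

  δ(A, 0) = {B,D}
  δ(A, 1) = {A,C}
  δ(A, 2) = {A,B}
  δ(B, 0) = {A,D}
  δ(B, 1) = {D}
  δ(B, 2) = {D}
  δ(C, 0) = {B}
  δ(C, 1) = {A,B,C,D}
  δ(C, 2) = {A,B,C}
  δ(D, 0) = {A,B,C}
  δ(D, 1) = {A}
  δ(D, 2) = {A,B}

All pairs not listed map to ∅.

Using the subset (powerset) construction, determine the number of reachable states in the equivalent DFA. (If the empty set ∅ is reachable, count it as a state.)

Start state of the DFA: {A}.
{A} --0--> {B,D}  [new]
{A} --1--> {A,C}  [new]
{A} --2--> {A,B}  [new]
{B,D} --0--> {A,B,C,D}  [new]
{B,D} --1--> {A,D}  [new]
{B,D} --2--> {A,B,D}  [new]
{A,C} --0--> {B,D}  [seen]
{A,C} --1--> {A,B,C,D}  [seen]
{A,C} --2--> {A,B,C}  [new]
{A,B} --0--> {A,B,D}  [seen]
{A,B} --1--> {A,C,D}  [new]
{A,B} --2--> {A,B,D}  [seen]
{A,B,C,D} --0--> {A,B,C,D}  [seen]
{A,B,C,D} --1--> {A,B,C,D}  [seen]
{A,B,C,D} --2--> {A,B,C,D}  [seen]
{A,D} --0--> {A,B,C,D}  [seen]
{A,D} --1--> {A,C}  [seen]
{A,D} --2--> {A,B}  [seen]
{A,B,D} --0--> {A,B,C,D}  [seen]
{A,B,D} --1--> {A,C,D}  [seen]
{A,B,D} --2--> {A,B,D}  [seen]
{A,B,C} --0--> {A,B,D}  [seen]
{A,B,C} --1--> {A,B,C,D}  [seen]
{A,B,C} --2--> {A,B,C,D}  [seen]
{A,C,D} --0--> {A,B,C,D}  [seen]
{A,C,D} --1--> {A,B,C,D}  [seen]
{A,C,D} --2--> {A,B,C}  [seen]
Reachable DFA states: {A}, {B,D}, {A,C}, {A,B}, {A,B,C,D}, {A,D}, {A,B,D}, {A,B,C}, {A,C,D}.

9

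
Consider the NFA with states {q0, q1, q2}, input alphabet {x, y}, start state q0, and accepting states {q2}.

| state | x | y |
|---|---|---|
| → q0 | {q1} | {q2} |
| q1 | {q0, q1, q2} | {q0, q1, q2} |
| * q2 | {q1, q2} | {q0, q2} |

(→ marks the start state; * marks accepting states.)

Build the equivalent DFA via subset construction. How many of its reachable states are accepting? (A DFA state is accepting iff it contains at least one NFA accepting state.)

Start state of the DFA: {q0}.
{q0} --x--> {q1}  [new]
{q0} --y--> {q2}  [new]
{q1} --x--> {q0, q1, q2}  [new]
{q1} --y--> {q0, q1, q2}  [seen]
{q2} --x--> {q1, q2}  [new]
{q2} --y--> {q0, q2}  [new]
{q0, q1, q2} --x--> {q0, q1, q2}  [seen]
{q0, q1, q2} --y--> {q0, q1, q2}  [seen]
{q1, q2} --x--> {q0, q1, q2}  [seen]
{q1, q2} --y--> {q0, q1, q2}  [seen]
{q0, q2} --x--> {q1, q2}  [seen]
{q0, q2} --y--> {q0, q2}  [seen]
Reachable DFA states: {q0}, {q1}, {q2}, {q0, q1, q2}, {q1, q2}, {q0, q2}.
Accepting DFA states (contain an NFA accepting state): {q2}, {q0, q1, q2}, {q1, q2}, {q0, q2}.

4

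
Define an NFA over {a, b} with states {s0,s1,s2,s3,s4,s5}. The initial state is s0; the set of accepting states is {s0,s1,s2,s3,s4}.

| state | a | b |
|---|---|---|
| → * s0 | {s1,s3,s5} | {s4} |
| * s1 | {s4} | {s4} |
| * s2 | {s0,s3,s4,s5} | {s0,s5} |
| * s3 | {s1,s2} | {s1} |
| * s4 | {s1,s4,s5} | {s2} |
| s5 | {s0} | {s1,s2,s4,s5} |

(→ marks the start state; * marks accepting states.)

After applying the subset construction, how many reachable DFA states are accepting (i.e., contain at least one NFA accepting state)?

15

Start state of the DFA: {s0}.
{s0} --a--> {s1,s3,s5}  [new]
{s0} --b--> {s4}  [new]
{s1,s3,s5} --a--> {s0,s1,s2,s4}  [new]
{s1,s3,s5} --b--> {s1,s2,s4,s5}  [new]
{s4} --a--> {s1,s4,s5}  [new]
{s4} --b--> {s2}  [new]
{s0,s1,s2,s4} --a--> {s0,s1,s3,s4,s5}  [new]
{s0,s1,s2,s4} --b--> {s0,s2,s4,s5}  [new]
{s1,s2,s4,s5} --a--> {s0,s1,s3,s4,s5}  [seen]
{s1,s2,s4,s5} --b--> {s0,s1,s2,s4,s5}  [new]
{s1,s4,s5} --a--> {s0,s1,s4,s5}  [new]
{s1,s4,s5} --b--> {s1,s2,s4,s5}  [seen]
{s2} --a--> {s0,s3,s4,s5}  [new]
{s2} --b--> {s0,s5}  [new]
{s0,s1,s3,s4,s5} --a--> {s0,s1,s2,s3,s4,s5}  [new]
{s0,s1,s3,s4,s5} --b--> {s1,s2,s4,s5}  [seen]
{s0,s2,s4,s5} --a--> {s0,s1,s3,s4,s5}  [seen]
{s0,s2,s4,s5} --b--> {s0,s1,s2,s4,s5}  [seen]
{s0,s1,s2,s4,s5} --a--> {s0,s1,s3,s4,s5}  [seen]
{s0,s1,s2,s4,s5} --b--> {s0,s1,s2,s4,s5}  [seen]
{s0,s1,s4,s5} --a--> {s0,s1,s3,s4,s5}  [seen]
{s0,s1,s4,s5} --b--> {s1,s2,s4,s5}  [seen]
{s0,s3,s4,s5} --a--> {s0,s1,s2,s3,s4,s5}  [seen]
{s0,s3,s4,s5} --b--> {s1,s2,s4,s5}  [seen]
{s0,s5} --a--> {s0,s1,s3,s5}  [new]
{s0,s5} --b--> {s1,s2,s4,s5}  [seen]
{s0,s1,s2,s3,s4,s5} --a--> {s0,s1,s2,s3,s4,s5}  [seen]
{s0,s1,s2,s3,s4,s5} --b--> {s0,s1,s2,s4,s5}  [seen]
{s0,s1,s3,s5} --a--> {s0,s1,s2,s3,s4,s5}  [seen]
{s0,s1,s3,s5} --b--> {s1,s2,s4,s5}  [seen]
Reachable DFA states: {s0}, {s1,s3,s5}, {s4}, {s0,s1,s2,s4}, {s1,s2,s4,s5}, {s1,s4,s5}, {s2}, {s0,s1,s3,s4,s5}, {s0,s2,s4,s5}, {s0,s1,s2,s4,s5}, {s0,s1,s4,s5}, {s0,s3,s4,s5}, {s0,s5}, {s0,s1,s2,s3,s4,s5}, {s0,s1,s3,s5}.
Accepting DFA states (contain an NFA accepting state): {s0}, {s1,s3,s5}, {s4}, {s0,s1,s2,s4}, {s1,s2,s4,s5}, {s1,s4,s5}, {s2}, {s0,s1,s3,s4,s5}, {s0,s2,s4,s5}, {s0,s1,s2,s4,s5}, {s0,s1,s4,s5}, {s0,s3,s4,s5}, {s0,s5}, {s0,s1,s2,s3,s4,s5}, {s0,s1,s3,s5}.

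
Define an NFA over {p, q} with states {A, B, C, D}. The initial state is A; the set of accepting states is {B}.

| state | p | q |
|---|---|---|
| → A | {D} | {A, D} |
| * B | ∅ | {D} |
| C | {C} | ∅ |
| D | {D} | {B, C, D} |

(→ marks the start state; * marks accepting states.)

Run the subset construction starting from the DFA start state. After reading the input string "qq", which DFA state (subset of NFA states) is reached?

{A, B, C, D}

Start: {A}.
δ(A,q) = {A, D}.
Union: {A, D}.
After q: {A, D}.
δ(A,q) = {A, D}; δ(D,q) = {B, C, D}.
Union: {A, B, C, D}.
After q: {A, B, C, D}.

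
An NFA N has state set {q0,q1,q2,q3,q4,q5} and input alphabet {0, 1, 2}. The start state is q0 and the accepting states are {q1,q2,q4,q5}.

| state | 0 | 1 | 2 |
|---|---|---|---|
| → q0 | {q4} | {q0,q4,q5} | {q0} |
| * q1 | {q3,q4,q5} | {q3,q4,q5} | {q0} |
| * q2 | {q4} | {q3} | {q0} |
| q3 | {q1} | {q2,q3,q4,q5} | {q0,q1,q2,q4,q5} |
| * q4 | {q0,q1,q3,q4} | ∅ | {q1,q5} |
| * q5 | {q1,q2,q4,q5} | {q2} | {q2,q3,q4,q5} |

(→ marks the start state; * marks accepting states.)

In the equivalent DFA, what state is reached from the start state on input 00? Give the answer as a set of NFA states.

Start: {q0}.
δ(q0,0) = {q4}.
Union: {q4}.
After 0: {q4}.
δ(q4,0) = {q0,q1,q3,q4}.
Union: {q0,q1,q3,q4}.
After 0: {q0,q1,q3,q4}.

{q0,q1,q3,q4}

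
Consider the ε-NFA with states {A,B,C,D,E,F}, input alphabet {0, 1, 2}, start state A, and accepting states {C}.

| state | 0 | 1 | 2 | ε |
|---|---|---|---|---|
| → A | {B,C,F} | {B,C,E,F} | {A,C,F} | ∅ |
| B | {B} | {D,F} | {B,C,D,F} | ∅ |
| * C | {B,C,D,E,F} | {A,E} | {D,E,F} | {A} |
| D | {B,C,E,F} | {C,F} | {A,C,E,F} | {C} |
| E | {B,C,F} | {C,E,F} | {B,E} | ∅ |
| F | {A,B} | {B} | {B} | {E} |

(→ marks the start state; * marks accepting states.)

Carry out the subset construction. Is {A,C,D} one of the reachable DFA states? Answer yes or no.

Start state of the DFA: {A} (ε-closure of the NFA start).
{A} --0--> {A,B,C,E,F}  [new]
{A} --1--> {A,B,C,E,F}  [seen]
{A} --2--> {A,C,E,F}  [new]
{A,B,C,E,F} --0--> {A,B,C,D,E,F}  [new]
{A,B,C,E,F} --1--> {A,B,C,D,E,F}  [seen]
{A,B,C,E,F} --2--> {A,B,C,D,E,F}  [seen]
{A,C,E,F} --0--> {A,B,C,D,E,F}  [seen]
{A,C,E,F} --1--> {A,B,C,E,F}  [seen]
{A,C,E,F} --2--> {A,B,C,D,E,F}  [seen]
{A,B,C,D,E,F} --0--> {A,B,C,D,E,F}  [seen]
{A,B,C,D,E,F} --1--> {A,B,C,D,E,F}  [seen]
{A,B,C,D,E,F} --2--> {A,B,C,D,E,F}  [seen]
Reachable DFA states: {A}, {A,B,C,E,F}, {A,C,E,F}, {A,B,C,D,E,F}.
{A,C,D} is not among them.

no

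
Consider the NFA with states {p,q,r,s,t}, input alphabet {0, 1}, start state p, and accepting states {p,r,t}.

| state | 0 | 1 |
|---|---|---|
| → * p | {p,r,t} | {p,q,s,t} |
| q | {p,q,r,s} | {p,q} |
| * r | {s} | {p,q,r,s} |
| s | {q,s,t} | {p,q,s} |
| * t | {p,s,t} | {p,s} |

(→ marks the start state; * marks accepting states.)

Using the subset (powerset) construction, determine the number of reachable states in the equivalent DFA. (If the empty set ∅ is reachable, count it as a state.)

5

Start state of the DFA: {p}.
{p} --0--> {p,r,t}  [new]
{p} --1--> {p,q,s,t}  [new]
{p,r,t} --0--> {p,r,s,t}  [new]
{p,r,t} --1--> {p,q,r,s,t}  [new]
{p,q,s,t} --0--> {p,q,r,s,t}  [seen]
{p,q,s,t} --1--> {p,q,s,t}  [seen]
{p,r,s,t} --0--> {p,q,r,s,t}  [seen]
{p,r,s,t} --1--> {p,q,r,s,t}  [seen]
{p,q,r,s,t} --0--> {p,q,r,s,t}  [seen]
{p,q,r,s,t} --1--> {p,q,r,s,t}  [seen]
Reachable DFA states: {p}, {p,r,t}, {p,q,s,t}, {p,r,s,t}, {p,q,r,s,t}.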